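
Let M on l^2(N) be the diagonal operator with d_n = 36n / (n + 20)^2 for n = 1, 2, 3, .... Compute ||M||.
||M|| = 9/20 (attained at n = 20)

For M diagonal, ||M|| = sup_n |d_n|. Treat f(x) = 36x / (x + 20)^2 for real x > 0. By the quotient rule, f'(x) = 36(20 - x)/(x + 20)^3, which is positive for x < 20 and negative for x > 20. So f has a unique maximum at x = 20, and since 20 is a positive integer, the supremum over n ≥ 1 is attained at n = 20: d_20 = 36·20/(20 + 20)^2 = 36·20/1600 = 9/20. Hence ||M|| = 9/20.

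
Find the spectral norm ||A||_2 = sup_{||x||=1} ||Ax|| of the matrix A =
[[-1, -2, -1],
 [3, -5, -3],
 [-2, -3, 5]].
||A||_2 ≈ 6.941 (= sqrt(largest eigenvalue of A^T A))

||A||_2 = sigma_max(A) = sqrt(lambda_max(A^T A)). Form the symmetric matrix M = A^T A =
[[14, -7, -18],
 [-7, 38, 2],
 [-18, 2, 35]].
Its characteristic polynomial (trace, sum of principal 2x2 minors, determinant of M give the coefficients) is
  p(λ) = det(λ I - M) = λ^3 - 87λ^2 + 1975λ - 5041.
No integer candidate from the rational root theorem (±divisors of 5041) is a root, so the roots are irrational. The cubic discriminant is Δ = 335780096 > 0, so there are three distinct real roots. p(2) = -1431 and p(3) = 128 have opposite signs, so a root lies in (2, 3); Newton's method refines it to λ ≈ 2.9139. p(35) = 384 and p(36) = -37 have opposite signs, so a root lies in (35, 36); Newton's method refines it to λ ≈ 35.9082. p(48) = -97 and p(49) = 496 have opposite signs, so a root lies in (48, 49); Newton's method refines it to λ ≈ 48.1779. Check (Vieta): the three roots sum to 87, matching tr M = 87.
So the eigenvalues of A^T A are ≈ 2.9139, 35.9082, 48.1779 (all ≥ 0, as they must be for A^T A). The largest is λ_max ≈ 48.1779, hence ||A||_2 = sqrt(λ_max) ≈ 6.941.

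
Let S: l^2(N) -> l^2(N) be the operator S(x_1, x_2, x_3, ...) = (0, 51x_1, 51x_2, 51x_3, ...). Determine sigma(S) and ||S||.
sigma(S) = closed disk {z in C : |z| ≤ 51}; ||S|| = 51

Note S = 51·U where U is the unit right shift (U x)_k = x_{k-1} (with x_0 := 0); so ||S|| = 51||U|| and sigma(S) = 51·sigma(U). ||S x||^2 = sum_{k≥1} |51x_k|^2 = 2601||x||^2, so ||S|| = 51 and sigma(S) ⊂ {|z| ≤ 51}. For any |lambda| < 51, the equation (S - lambda I) x = 0 forces x_1 = 0, then 51x_k = lambda x_{k+1} ⇒ x = 0, so S has no eigenvalues. But (S - lambda I) is not surjective for |lambda| < 51: solving (S - lambda I) x = e_1 would require x_n proportional to (lambda/51)^(-n), which is not in l^2. So every |lambda| < 51 lies in the residual spectrum. The boundary |lambda| = 51 is in the approximate point spectrum (the spectrum is closed). Hence sigma(S) is the closed disk of radius 51.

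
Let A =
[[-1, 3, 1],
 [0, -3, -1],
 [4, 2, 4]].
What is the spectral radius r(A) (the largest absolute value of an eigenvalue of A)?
r(A) ≈ 4.171

The eigenvalues of A are the roots of its characteristic polynomial. With M = A (coefficients from the trace, the sum of principal 2x2 minors, and det A):
  p(λ) = det(λ I - M) = λ^3 - 15λ - 10.
No integer candidate from the rational root theorem (±divisors of 10) is a root, so the roots are irrational. The cubic discriminant is Δ = 10800 > 0, so there are three distinct real roots. p(-4) = -14 and p(-3) = 8 have opposite signs, so a root lies in (-4, -3); Newton's method refines it to λ ≈ -3.4826. p(-1) = 4 and p(0) = -10 have opposite signs, so a root lies in (-1, 0); Newton's method refines it to λ ≈ -0.6884. p(4) = -6 and p(5) = 40 have opposite signs, so a root lies in (4, 5); Newton's method refines it to λ ≈ 4.171. Check (Vieta): the three roots sum to 0, matching tr M = 0.
Thus the eigenvalues (to 4 decimals) are -3.4826 (modulus 3.4826); -0.6884 (modulus 0.6884); 4.171 (modulus 4.171). The spectral radius is the largest modulus: r(A) ≈ 4.171. (Cross-check: r(A) ≤ ||A||_2 ≈ 6.4875; equality holds whenever A is normal, though it can also hold for some non-normal A.)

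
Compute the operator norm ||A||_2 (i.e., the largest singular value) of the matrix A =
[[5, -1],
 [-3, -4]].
||A||_2 = sqrt((51 + sqrt(485))/2) ≈ 6.0425 (= sqrt(largest eigenvalue of A^T A))

||A||_2 = sigma_max(A) = sqrt(lambda_max(A^T A)). Form the symmetric matrix M = A^T A =
[[34, 7],
 [7, 17]].
Its characteristic polynomial (trace, determinant of M give the coefficients) is
  p(λ) = det(λ I - M) = λ^2 - 51λ + 529.
For λ^2 - 51λ + 529 the discriminant is 485. It is nonnegative but not a perfect square, so the roots are real and irrational: λ = (51 ± sqrt(485))/2 ≈ 36.5114, 14.4886.
So the eigenvalues of A^T A are ≈ 14.4886, 36.5114 (all ≥ 0, as they must be for A^T A). The largest is λ_max = (51 + sqrt(485))/2 ≈ 36.5114, hence ||A||_2 = sqrt(λ_max) = sqrt((51 + sqrt(485))/2) ≈ 6.0425.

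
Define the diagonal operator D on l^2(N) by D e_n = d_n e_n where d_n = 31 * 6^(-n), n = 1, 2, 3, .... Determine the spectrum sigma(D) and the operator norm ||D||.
sigma(D) = {31 * 6^(-n) : n ≥ 1} ∪ {0}; ||D|| = 31/6

A bounded diagonal operator on l^2 with diagonal entries d_n has spectrum equal to the closure of {d_n : n ≥ 1}: every d_n is an eigenvalue (with eigenvector e_n), so {d_n} ⊂ sigma(D); the spectrum is closed, so its closure is too; and for lambda not in the closure, (D - lambda I) has bounded inverse (the diagonal entries 1/(d_n - lambda) are bounded). For our sequence d_n = 31 * 6^(-n), n = 1, 2, 3, ...:
  - {d_n} = {31 * 6^(-n) : n ≥ 1}; the only limit point is 0
  - closure = {31 * 6^(-n) : n ≥ 1} ∪ {0}
For the norm: a diagonal operator has ||D|| = sup_n |d_n|. Here d_n = 31 * 6^(-n) is positive and decreasing, so sup_n |d_n| = d_1 = 31/6. So ||D|| = 31/6.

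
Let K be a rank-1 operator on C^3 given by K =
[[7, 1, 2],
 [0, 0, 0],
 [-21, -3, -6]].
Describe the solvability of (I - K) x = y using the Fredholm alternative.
(I - K) is singular (det(I - K) = 0, i.e. 1 ∈ sigma(K)). (I - K) x = y is solvable iff y ⊥ ker((I - K)^*) = span{(7, 1, 2)}, i.e. iff 7y_1 + y_2 + 2y_3 = 0. When solvable, the solutions are x = y + c·(1, 0, -3), c arbitrary (ker(I - K) = span{(1, 0, -3)}, dimension 1).

K has rank 1, so it is an outer product K = u v^T: every row of K is a multiple of one row vector. Reading off the entries, u = (1, 0, -3) and v = (7, 1, 2) (row i of K equals u_i·v^T). A rank-one matrix u v^T satisfies K u = u (v·u) and kills the (2)-dimensional subspace v^⊥, so its characteristic polynomial is lambda^2 (lambda - v·u) with v·u = tr K = 1. Hence the eigenvalues of I - K are 1 (multiplicity 2) and 1 - (1) = 0, so det(I - K) = 0. (Direct check: I - K =
[[-6, -1, -2],
 [0, 1, 0],
 [21, 3, 7]]
has determinant 0.) So 1 is an eigenvalue of K and (I - K) is not invertible. The finite-dimensional Fredholm alternative says: either (I - K) is invertible, or ker(I - K) ≠ {0} and then range(I - K) = ker((I - K)^*)^⊥, with dim ker(I - K) = dim ker((I - K)^*). We are in the second case, so we need both kernels. Kernel of I - K: (I - K) u = u - u (v·u) = u - u = 0, so ker(I - K) = span{u} = span{(1, 0, -3)} (it is exactly 1-dimensional because rank(I - K) = 2). Kernel of the adjoint: K is real, so (I - K)^* = I - K^T = I - v u^T, and (I - v u^T) v = v - v (u·v) = 0; hence ker((I - K)^*) = span{v} = span{(7, 1, 2)}. Therefore (I - K) x = y is solvable iff <y, v> = 0, i.e. iff 7y_1 + y_2 + 2y_3 = 0. When this holds, K y = u (v·y) = 0, so (I - K) y = y and x = y is a particular solution; the full solution set is the line x = y + c·u = y + c·(1, 0, -3), c ∈ C.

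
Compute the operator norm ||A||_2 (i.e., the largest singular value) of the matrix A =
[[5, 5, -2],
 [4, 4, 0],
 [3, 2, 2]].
||A||_2 ≈ 9.7537 (= sqrt(largest eigenvalue of A^T A))

||A||_2 = sigma_max(A) = sqrt(lambda_max(A^T A)). Form the symmetric matrix M = A^T A =
[[50, 47, -4],
 [47, 45, -6],
 [-4, -6, 8]].
Its characteristic polynomial (trace, sum of principal 2x2 minors, determinant of M give the coefficients) is
  p(λ) = det(λ I - M) = λ^3 - 103λ^2 + 749λ - 64.
No integer candidate from the rational root theorem (±divisors of 64) is a root, so the roots are irrational. The cubic discriminant is Δ = 4079925253 > 0, so there are three distinct real roots. p(0) = -64 and p(1) = 583 have opposite signs, so a root lies in (0, 1); Newton's method refines it to λ ≈ 0.0865. p(7) = 475 and p(8) = -152 have opposite signs, so a root lies in (7, 8); Newton's method refines it to λ ≈ 7.7796. p(95) = -1109 and p(96) = 7328 have opposite signs, so a root lies in (95, 96); Newton's method refines it to λ ≈ 95.134. Check (Vieta): the three roots sum to 103, matching tr M = 103.
So the eigenvalues of A^T A are ≈ 0.0865, 7.7796, 95.134 (all ≥ 0, as they must be for A^T A). The largest is λ_max ≈ 95.134, hence ||A||_2 = sqrt(λ_max) ≈ 9.7537.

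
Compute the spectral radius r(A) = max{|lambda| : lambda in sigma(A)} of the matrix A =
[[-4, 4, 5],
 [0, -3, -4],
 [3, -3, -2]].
r(A) ≈ 8.8446

The eigenvalues of A are the roots of its characteristic polynomial. With M = A (coefficients from the trace, the sum of principal 2x2 minors, and det A):
  p(λ) = det(λ I - M) = λ^3 + 9λ^2 - λ - 21.
No integer candidate from the rational root theorem (±divisors of 21) is a root, so the roots are irrational. The cubic discriminant is Δ = 52816 > 0, so there are three distinct real roots. p(-9) = -12 and p(-8) = 51 have opposite signs, so a root lies in (-9, -8); Newton's method refines it to λ ≈ -8.8446. p(-2) = 9 and p(-1) = -12 have opposite signs, so a root lies in (-2, -1); Newton's method refines it to λ ≈ -1.6205. p(1) = -12 and p(2) = 21 have opposite signs, so a root lies in (1, 2); Newton's method refines it to λ ≈ 1.4651. Check (Vieta): the three roots sum to -9, matching tr M = -9.
Thus the eigenvalues (to 4 decimals) are -8.8446 (modulus 8.8446); -1.6205 (modulus 1.6205); 1.4651 (modulus 1.4651). The spectral radius is the largest modulus: r(A) ≈ 8.8446. (Cross-check: r(A) ≤ ||A||_2 ≈ 9.8052; equality holds whenever A is normal, though it can also hold for some non-normal A.)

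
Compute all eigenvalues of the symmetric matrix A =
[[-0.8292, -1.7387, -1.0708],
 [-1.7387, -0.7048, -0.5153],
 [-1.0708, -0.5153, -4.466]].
sigma(A) ≈ {-5, -2, 1}

A is real symmetric, so its spectrum consists of real eigenvalues. Expanding the characteristic polynomial of the displayed matrix gives
  det(λ I - A) = p(λ) = λ^3 + (6)λ^2 + (3)λ + (-10).
Solving p(λ) = 0 yields eigenvalues ≈ -5, -2, 1. (A is shown rounded to 4 decimals, so these recover the underlying integer eigenvalues to within that precision.)
Verification: the trace of A = -6 equals the sum of eigenvalues -6, and det(A) ≈ 10.0006 matches the eigenvalue product 10.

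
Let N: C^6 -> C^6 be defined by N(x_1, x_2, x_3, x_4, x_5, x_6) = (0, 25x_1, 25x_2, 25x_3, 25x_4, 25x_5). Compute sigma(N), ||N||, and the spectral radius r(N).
sigma(N) = {0}; ||N|| = 25; r(N) = 0. (N is nilpotent with N^6 = 0.)

On C^6, N is a strictly lower-triangular matrix with 25 on the subdiagonal and zeros elsewhere, so its characteristic polynomial is lambda^6 and every eigenvalue is 0: sigma(N) = {0}. For the operator norm, N e_i = 25e_{i+1} for i = 1, ..., 5 and N e_6 = 0, so the singular values of N are 25 (with multiplicity 5) and 0; hence ||N|| = 25. The spectral radius r(N) = max|lambda| = 0. Note ||N|| > r(N) — characteristic of non-normal nilpotent operators. Indeed N^6 = 0.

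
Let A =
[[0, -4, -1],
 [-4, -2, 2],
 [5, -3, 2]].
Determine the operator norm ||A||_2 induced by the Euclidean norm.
||A||_2 ≈ 6.6902 (= sqrt(largest eigenvalue of A^T A))

||A||_2 = sigma_max(A) = sqrt(lambda_max(A^T A)). Form the symmetric matrix M = A^T A =
[[41, -7, 2],
 [-7, 29, -6],
 [2, -6, 9]].
Its characteristic polynomial (trace, sum of principal 2x2 minors, determinant of M give the coefficients) is
  p(λ) = det(λ I - M) = λ^3 - 79λ^2 + 1730λ - 8836.
No integer candidate from the rational root theorem (±divisors of 8836) is a root, so the roots are irrational. The cubic discriminant is Δ = 170918452 > 0, so there are three distinct real roots. p(7) = -254 and p(8) = 460 have opposite signs, so a root lies in (7, 8); Newton's method refines it to λ ≈ 7.338. p(26) = 316 and p(27) = -34 have opposite signs, so a root lies in (26, 27); Newton's method refines it to λ ≈ 26.9026. p(44) = -476 and p(45) = 164 have opposite signs, so a root lies in (44, 45); Newton's method refines it to λ ≈ 44.7594. Check (Vieta): the three roots sum to 79, matching tr M = 79.
So the eigenvalues of A^T A are ≈ 7.338, 26.9026, 44.7594 (all ≥ 0, as they must be for A^T A). The largest is λ_max ≈ 44.7594, hence ||A||_2 = sqrt(λ_max) ≈ 6.6902.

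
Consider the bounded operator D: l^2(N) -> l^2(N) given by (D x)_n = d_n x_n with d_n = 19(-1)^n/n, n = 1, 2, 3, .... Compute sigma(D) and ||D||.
sigma(D) = {19(-1)^n/n : n ≥ 1} ∪ {0}; ||D|| = 19

A bounded diagonal operator on l^2 with diagonal entries d_n has spectrum equal to the closure of {d_n : n ≥ 1}: every d_n is an eigenvalue (with eigenvector e_n), so {d_n} ⊂ sigma(D); the spectrum is closed, so its closure is too; and for lambda not in the closure, (D - lambda I) has bounded inverse (the diagonal entries 1/(d_n - lambda) are bounded). For our sequence d_n = 19(-1)^n/n, n = 1, 2, 3, ...:
  - {d_n} = {19(-1)^n/n : n ≥ 1}; the only limit point is 0
  - closure = {19(-1)^n/n : n ≥ 1} ∪ {0}
For the norm: a diagonal operator has ||D|| = sup_n |d_n|. Here |d_n| = 19/n is decreasing, so sup_n |d_n| = |d_1| = 19. So ||D|| = 19.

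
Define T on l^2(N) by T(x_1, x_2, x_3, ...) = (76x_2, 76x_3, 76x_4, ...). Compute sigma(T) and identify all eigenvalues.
sigma(T) = closed disk {z in C : |z| ≤ 76}; sigma_p(T) = open disk {z in C : |z| < 76}

Note T = 76·V where V is the unit left shift (V x)_k = x_{k+1}; so sigma(T) = 76·sigma(V) and ||T|| = 76||V||. ||T x||^2 = 5776sum_{k≥2} |x_k|^2 ≤ 5776||x||^2, with equality on {x : x_1 = 0}, so ||T|| = 76. For any lambda with |lambda| < 76, set r = lambda/76 (|r| < 1); the vector x = (1, r, r^2, ...) is in l^2 and satisfies T x = 76(r, r^2, ...) = lambda x, so lambda is an eigenvalue. On the boundary |lambda| = 76 the geometric series diverges, so no l^2 eigenvector exists, but these lambda lie in the approximate point spectrum. Hence sigma(T) is the closed disk of radius 76 and sigma_p(T) is the open disk.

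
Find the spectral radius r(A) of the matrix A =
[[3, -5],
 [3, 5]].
r(A) = sqrt(30) ≈ 5.4772

The eigenvalues of A are the roots of its characteristic polynomial. With M = A (coefficients from the trace and determinant):
  p(λ) = det(λ I - M) = λ^2 - 8λ + 30.
For λ^2 - 8λ + 30 the discriminant is -56. It is negative, so the roots are the complex-conjugate pair λ = 4 ± (sqrt(56)/2) i ≈ 4 ± 3.7417i. For a conjugate pair the product of the roots equals the constant term, so |λ|^2 = 30 and |λ| = sqrt(30) ≈ 5.4772.
Thus the eigenvalues (to 4 decimals) are 4 ± 3.7417i (modulus 5.4772). The spectral radius is the largest modulus: r(A) = sqrt(30) ≈ 5.4772. (Cross-check: r(A) ≤ ||A||_2 ≈ 7.0711; equality holds whenever A is normal, though it can also hold for some non-normal A.)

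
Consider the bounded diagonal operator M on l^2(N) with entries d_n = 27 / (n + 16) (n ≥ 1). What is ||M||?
||M|| = 27/17 (attained at n = 1)

For M diagonal, ||M|| = sup_n |d_n| = sup_n 27/(n + 16). This is positive and strictly decreasing in n, so the supremum is attained at n = 1: d_1 = 27/(1 + 16) = 27/17. Hence ||M|| = 27/17.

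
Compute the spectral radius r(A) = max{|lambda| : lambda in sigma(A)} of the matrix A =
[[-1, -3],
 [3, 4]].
r(A) = sqrt(5) ≈ 2.2361

The eigenvalues of A are the roots of its characteristic polynomial. With M = A (coefficients from the trace and determinant):
  p(λ) = det(λ I - M) = λ^2 - 3λ + 5.
For λ^2 - 3λ + 5 the discriminant is -11. It is negative, so the roots are the complex-conjugate pair λ = 3/2 ± (sqrt(11)/2) i ≈ 1.5 ± 1.6583i. For a conjugate pair the product of the roots equals the constant term, so |λ|^2 = 5 and |λ| = sqrt(5) ≈ 2.2361.
Thus the eigenvalues (to 4 decimals) are 1.5 ± 1.6583i (modulus 2.2361). The spectral radius is the largest modulus: r(A) = sqrt(5) ≈ 2.2361. (Cross-check: r(A) ≤ ||A||_2 ≈ 5.8541; equality holds whenever A is normal, though it can also hold for some non-normal A.)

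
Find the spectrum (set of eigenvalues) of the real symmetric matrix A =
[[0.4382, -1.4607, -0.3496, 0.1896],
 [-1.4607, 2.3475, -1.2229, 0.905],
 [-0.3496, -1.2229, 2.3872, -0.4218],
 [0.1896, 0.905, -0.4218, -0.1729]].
sigma(A) ≈ {-1, 0, 2, 4}

A is real symmetric, so its spectrum consists of real eigenvalues. Expanding the characteristic polynomial of the displayed matrix gives
  det(λ I - A) = p(λ) = λ^4 + (-5)λ^3 + (2)λ^2 + (8)λ + (0).
Solving p(λ) = 0 yields eigenvalues ≈ -1, 0, 2, 4. (A is shown rounded to 4 decimals, so these recover the underlying integer eigenvalues to within that precision.)
Verification: the trace of A = 5 equals the sum of eigenvalues 5, and det(A) ≈ -0.0002 matches the eigenvalue product 0.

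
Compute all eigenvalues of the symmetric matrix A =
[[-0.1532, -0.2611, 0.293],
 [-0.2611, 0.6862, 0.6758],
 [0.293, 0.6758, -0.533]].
sigma(A) ≈ {-1, 0, 1}

A is real symmetric, so its spectrum consists of real eigenvalues. Expanding the characteristic polynomial of the displayed matrix gives
  det(λ I - A) = p(λ) = λ^3 + (0)λ^2 + (-1)λ + (0).
Solving p(λ) = 0 yields eigenvalues ≈ -1, 0, 1. (A is shown rounded to 4 decimals, so these recover the underlying integer eigenvalues to within that precision.)
Verification: the trace of A = 0 equals the sum of eigenvalues 0, and det(A) ≈ 0.0000 matches the eigenvalue product 0.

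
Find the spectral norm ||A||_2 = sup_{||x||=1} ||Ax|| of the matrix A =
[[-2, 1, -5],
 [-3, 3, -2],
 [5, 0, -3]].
||A||_2 = sqrt((49 + sqrt(1809))/2) ≈ 6.7651 (= sqrt(largest eigenvalue of A^T A))

||A||_2 = sigma_max(A) = sqrt(lambda_max(A^T A)). Form the symmetric matrix M = A^T A =
[[38, -11, 1],
 [-11, 10, -11],
 [1, -11, 38]].
Its characteristic polynomial (trace, sum of principal 2x2 minors, determinant of M give the coefficients) is
  p(λ) = det(λ I - M) = λ^3 - 86λ^2 + 1961λ - 5476.
By the rational root theorem any rational root is an integer divisor of 5476. Testing λ = 37: p(37) = 50653 - 117734 + 72557 - 5476 = 0, so λ = 37 is a root. Dividing out (λ - 37) leaves p(λ) = (λ - 37)(λ^2 - 49λ + 148). For λ^2 - 49λ + 148 the discriminant is 1809. It is nonnegative but not a perfect square, so the roots are real and irrational: λ = (49 ± sqrt(1809))/2 ≈ 45.7662, 3.2338.
So the eigenvalues of A^T A are ≈ 3.2338, 37, 45.7662 (all ≥ 0, as they must be for A^T A). The largest is λ_max = (49 + sqrt(1809))/2 ≈ 45.7662, hence ||A||_2 = sqrt(λ_max) = sqrt((49 + sqrt(1809))/2) ≈ 6.7651.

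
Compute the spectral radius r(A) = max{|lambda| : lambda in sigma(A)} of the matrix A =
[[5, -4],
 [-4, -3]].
r(A) = (2 + sqrt(128))/2 ≈ 6.6569

The eigenvalues of A are the roots of its characteristic polynomial. With M = A (coefficients from the trace and determinant):
  p(λ) = det(λ I - M) = λ^2 - 2λ - 31.
For λ^2 - 2λ - 31 the discriminant is 128. It is nonnegative but not a perfect square, so the roots are real and irrational: λ = (2 ± sqrt(128))/2 ≈ 6.6569, -4.6569.
Thus the eigenvalues (to 4 decimals) are 6.6569 (modulus 6.6569); -4.6569 (modulus 4.6569). The spectral radius is the largest modulus: r(A) = (2 + sqrt(128))/2 ≈ 6.6569. (Cross-check: r(A) ≤ ||A||_2 ≈ 6.6569; equality holds whenever A is normal, though it can also hold for some non-normal A.)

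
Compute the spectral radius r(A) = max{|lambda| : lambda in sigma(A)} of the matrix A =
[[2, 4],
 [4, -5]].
r(A) = (3 + sqrt(113))/2 ≈ 6.8151

The eigenvalues of A are the roots of its characteristic polynomial. With M = A (coefficients from the trace and determinant):
  p(λ) = det(λ I - M) = λ^2 + 3λ - 26.
For λ^2 + 3λ - 26 the discriminant is 113. It is nonnegative but not a perfect square, so the roots are real and irrational: λ = (-3 ± sqrt(113))/2 ≈ 3.8151, -6.8151.
Thus the eigenvalues (to 4 decimals) are 3.8151 (modulus 3.8151); -6.8151 (modulus 6.8151). The spectral radius is the largest modulus: r(A) = (3 + sqrt(113))/2 ≈ 6.8151. (Cross-check: r(A) ≤ ||A||_2 ≈ 6.8151; equality holds whenever A is normal, though it can also hold for some non-normal A.)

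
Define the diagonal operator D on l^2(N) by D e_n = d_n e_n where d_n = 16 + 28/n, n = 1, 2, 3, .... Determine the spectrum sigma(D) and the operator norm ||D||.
sigma(D) = {16 + 28/n : n ≥ 1} ∪ {16}; ||D|| = 44

A bounded diagonal operator on l^2 with diagonal entries d_n has spectrum equal to the closure of {d_n : n ≥ 1}: every d_n is an eigenvalue (with eigenvector e_n), so {d_n} ⊂ sigma(D); the spectrum is closed, so its closure is too; and for lambda not in the closure, (D - lambda I) has bounded inverse (the diagonal entries 1/(d_n - lambda) are bounded). For our sequence d_n = 16 + 28/n, n = 1, 2, 3, ...:
  - {d_n} = {16 + 28/n : n ≥ 1}; the only limit point is 16
  - closure = {16 + 28/n : n ≥ 1} ∪ {16}
For the norm: a diagonal operator has ||D|| = sup_n |d_n|. Here d_n = 16 + 28/n is positive and decreasing, so sup_n |d_n| = d_1 = 16 + 28 = 44. So ||D|| = 44.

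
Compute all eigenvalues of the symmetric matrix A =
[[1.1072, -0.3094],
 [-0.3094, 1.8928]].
sigma(A) ≈ {1, 2}

A is real symmetric, so its spectrum consists of real eigenvalues. Expanding the characteristic polynomial of the displayed matrix gives
  det(λ I - A) = p(λ) = λ^2 + (-3)λ + (2).
Solving p(λ) = 0 yields eigenvalues ≈ 1, 2. (A is shown rounded to 4 decimals, so these recover the underlying integer eigenvalues to within that precision.)
Verification: the trace of A = 3 equals the sum of eigenvalues 3, and det(A) ≈ 2.0000 matches the eigenvalue product 2.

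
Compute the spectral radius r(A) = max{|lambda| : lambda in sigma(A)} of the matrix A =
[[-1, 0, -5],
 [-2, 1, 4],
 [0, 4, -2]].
r(A) ≈ 4.546

The eigenvalues of A are the roots of its characteristic polynomial. With M = A (coefficients from the trace, the sum of principal 2x2 minors, and det A):
  p(λ) = det(λ I - M) = λ^3 + 2λ^2 - 17λ - 58.
No integer candidate from the rational root theorem (±divisors of 58) is a root, so the roots are irrational. The cubic discriminant is Δ = -32668 < 0, so there is one real root and a complex-conjugate pair. p(4) = -30 and p(5) = 32 have opposite signs, so a root lies in (4, 5); Newton's method refines it to λ ≈ 4.546. Dividing out (λ - (4.546)) leaves approximately λ^2 + 6.546λ + 12.7584. For λ^2 + 6.546λ + 12.7584 the discriminant is -8.1831. It is negative, so the remaining roots are the complex-conjugate pair λ ≈ -3.273 ± 1.4303i. Their product equals the constant term, so |λ|^2 ≈ 12.7584 and |λ| ≈ 3.5719.
Thus the eigenvalues (to 4 decimals) are 4.546 (modulus 4.546); -3.273 ± 1.4303i (modulus 3.5719). The spectral radius is the largest modulus: r(A) ≈ 4.546. (Cross-check: r(A) ≤ ||A||_2 ≈ 6.7631; equality holds whenever A is normal, though it can also hold for some non-normal A.)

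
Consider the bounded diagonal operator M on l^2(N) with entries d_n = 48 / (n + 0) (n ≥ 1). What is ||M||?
||M|| = 48 (attained at n = 1)

For M diagonal, ||M|| = sup_n |d_n| = sup_n 48/(n + 0). This is positive and strictly decreasing in n, so the supremum is attained at n = 1: d_1 = 48/(1 + 0) = 48. Hence ||M|| = 48.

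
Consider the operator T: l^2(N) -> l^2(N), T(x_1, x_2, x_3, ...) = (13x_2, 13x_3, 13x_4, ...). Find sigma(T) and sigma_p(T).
sigma(T) = closed disk {z in C : |z| ≤ 13}; sigma_p(T) = open disk {z in C : |z| < 13}

Note T = 13·V where V is the unit left shift (V x)_k = x_{k+1}; so sigma(T) = 13·sigma(V) and ||T|| = 13||V||. ||T x||^2 = 169sum_{k≥2} |x_k|^2 ≤ 169||x||^2, with equality on {x : x_1 = 0}, so ||T|| = 13. For any lambda with |lambda| < 13, set r = lambda/13 (|r| < 1); the vector x = (1, r, r^2, ...) is in l^2 and satisfies T x = 13(r, r^2, ...) = lambda x, so lambda is an eigenvalue. On the boundary |lambda| = 13 the geometric series diverges, so no l^2 eigenvector exists, but these lambda lie in the approximate point spectrum. Hence sigma(T) is the closed disk of radius 13 and sigma_p(T) is the open disk.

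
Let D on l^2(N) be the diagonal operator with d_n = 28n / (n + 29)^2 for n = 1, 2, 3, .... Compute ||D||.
||D|| = 7/29 (attained at n = 29)

For D diagonal, ||D|| = sup_n |d_n|. Treat f(x) = 28x / (x + 29)^2 for real x > 0. By the quotient rule, f'(x) = 28(29 - x)/(x + 29)^3, which is positive for x < 29 and negative for x > 29. So f has a unique maximum at x = 29, and since 29 is a positive integer, the supremum over n ≥ 1 is attained at n = 29: d_29 = 28·29/(29 + 29)^2 = 28·29/3364 = 7/29. Hence ||D|| = 7/29.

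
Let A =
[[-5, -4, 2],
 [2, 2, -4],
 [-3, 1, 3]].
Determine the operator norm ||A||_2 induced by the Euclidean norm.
||A||_2 ≈ 8.5148 (= sqrt(largest eigenvalue of A^T A))

||A||_2 = sigma_max(A) = sqrt(lambda_max(A^T A)). Form the symmetric matrix M = A^T A =
[[38, 21, -27],
 [21, 21, -13],
 [-27, -13, 29]].
Its characteristic polynomial (trace, sum of principal 2x2 minors, determinant of M give the coefficients) is
  p(λ) = det(λ I - M) = λ^3 - 88λ^2 + 1170λ - 3364.
No integer candidate from the rational root theorem (±divisors of 3364) is a root, so the roots are irrational. The cubic discriminant is Δ = 953310896 > 0, so there are three distinct real roots. p(4) = -28 and p(5) = 411 have opposite signs, so a root lies in (4, 5); Newton's method refines it to λ ≈ 4.0549. p(11) = 189 and p(12) = -268 have opposite signs, so a root lies in (11, 12); Newton's method refines it to λ ≈ 11.4425. p(72) = -2068 and p(73) = 2111 have opposite signs, so a root lies in (72, 73); Newton's method refines it to λ ≈ 72.5026. Check (Vieta): the three roots sum to 88, matching tr M = 88.
So the eigenvalues of A^T A are ≈ 4.0549, 11.4425, 72.5026 (all ≥ 0, as they must be for A^T A). The largest is λ_max ≈ 72.5026, hence ||A||_2 = sqrt(λ_max) ≈ 8.5148.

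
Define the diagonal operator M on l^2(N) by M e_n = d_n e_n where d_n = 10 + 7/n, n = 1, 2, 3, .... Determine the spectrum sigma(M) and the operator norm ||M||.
sigma(M) = {10 + 7/n : n ≥ 1} ∪ {10}; ||M|| = 17

A bounded diagonal operator on l^2 with diagonal entries d_n has spectrum equal to the closure of {d_n : n ≥ 1}: every d_n is an eigenvalue (with eigenvector e_n), so {d_n} ⊂ sigma(M); the spectrum is closed, so its closure is too; and for lambda not in the closure, (M - lambda I) has bounded inverse (the diagonal entries 1/(d_n - lambda) are bounded). For our sequence d_n = 10 + 7/n, n = 1, 2, 3, ...:
  - {d_n} = {10 + 7/n : n ≥ 1}; the only limit point is 10
  - closure = {10 + 7/n : n ≥ 1} ∪ {10}
For the norm: a diagonal operator has ||M|| = sup_n |d_n|. Here d_n = 10 + 7/n is positive and decreasing, so sup_n |d_n| = d_1 = 10 + 7 = 17. So ||M|| = 17.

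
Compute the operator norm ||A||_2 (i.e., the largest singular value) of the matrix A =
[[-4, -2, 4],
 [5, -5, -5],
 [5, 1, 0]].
||A||_2 ≈ 10.0913 (= sqrt(largest eigenvalue of A^T A))

||A||_2 = sigma_max(A) = sqrt(lambda_max(A^T A)). Form the symmetric matrix M = A^T A =
[[66, -12, -41],
 [-12, 30, 17],
 [-41, 17, 41]].
Its characteristic polynomial (trace, sum of principal 2x2 minors, determinant of M give the coefficients) is
  p(λ) = det(λ I - M) = λ^3 - 137λ^2 + 3802λ - 22500.
No integer candidate from the rational root theorem (±divisors of 22500) is a root, so the roots are irrational. The cubic discriminant is Δ = 17338431444 > 0, so there are three distinct real roots. p(8) = -340 and p(9) = 1350 have opposite signs, so a root lies in (8, 9); Newton's method refines it to λ ≈ 8.191. p(26) = 1316 and p(27) = -36 have opposite signs, so a root lies in (26, 27); Newton's method refines it to λ ≈ 26.9744. p(101) = -5734 and p(102) = 1164 have opposite signs, so a root lies in (101, 102); Newton's method refines it to λ ≈ 101.8346. Check (Vieta): the three roots sum to 137, matching tr M = 137.
So the eigenvalues of A^T A are ≈ 8.191, 26.9744, 101.8346 (all ≥ 0, as they must be for A^T A). The largest is λ_max ≈ 101.8346, hence ||A||_2 = sqrt(λ_max) ≈ 10.0913.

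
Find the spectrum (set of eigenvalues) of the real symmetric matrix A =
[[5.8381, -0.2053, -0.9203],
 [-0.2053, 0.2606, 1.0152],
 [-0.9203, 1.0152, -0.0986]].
sigma(A) ≈ {-1, 1, 6}

A is real symmetric, so its spectrum consists of real eigenvalues. Expanding the characteristic polynomial of the displayed matrix gives
  det(λ I - A) = p(λ) = λ^3 + (-6)λ^2 + (-1)λ + (6).
Solving p(λ) = 0 yields eigenvalues ≈ -1, 1, 6. (A is shown rounded to 4 decimals, so these recover the underlying integer eigenvalues to within that precision.)
Verification: the trace of A = 6 equals the sum of eigenvalues 6, and det(A) ≈ -5.9999 matches the eigenvalue product -6.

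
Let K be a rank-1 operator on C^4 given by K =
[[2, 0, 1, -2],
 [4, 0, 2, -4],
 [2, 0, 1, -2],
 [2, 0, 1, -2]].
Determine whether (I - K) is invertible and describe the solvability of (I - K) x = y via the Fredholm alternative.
(I - K) is singular (det(I - K) = 0, i.e. 1 ∈ sigma(K)). (I - K) x = y is solvable iff y ⊥ ker((I - K)^*) = span{(2, 0, 1, -2)}, i.e. iff 2y_1 + y_3 - 2y_4 = 0. When solvable, the solutions are x = y + c·(1, 2, 1, 1), c arbitrary (ker(I - K) = span{(1, 2, 1, 1)}, dimension 1).

K has rank 1, so it is an outer product K = u v^T: every row of K is a multiple of one row vector. Reading off the entries, u = (1, 2, 1, 1) and v = (2, 0, 1, -2) (row i of K equals u_i·v^T). A rank-one matrix u v^T satisfies K u = u (v·u) and kills the (3)-dimensional subspace v^⊥, so its characteristic polynomial is lambda^3 (lambda - v·u) with v·u = tr K = 1. Hence the eigenvalues of I - K are 1 (multiplicity 3) and 1 - (1) = 0, so det(I - K) = 0. (Direct check: I - K =
[[-1, 0, -1, 2],
 [-4, 1, -2, 4],
 [-2, 0, 0, 2],
 [-2, 0, -1, 3]]
has determinant 0.) So 1 is an eigenvalue of K and (I - K) is not invertible. The finite-dimensional Fredholm alternative says: either (I - K) is invertible, or ker(I - K) ≠ {0} and then range(I - K) = ker((I - K)^*)^⊥, with dim ker(I - K) = dim ker((I - K)^*). We are in the second case, so we need both kernels. Kernel of I - K: (I - K) u = u - u (v·u) = u - u = 0, so ker(I - K) = span{u} = span{(1, 2, 1, 1)} (it is exactly 1-dimensional because rank(I - K) = 3). Kernel of the adjoint: K is real, so (I - K)^* = I - K^T = I - v u^T, and (I - v u^T) v = v - v (u·v) = 0; hence ker((I - K)^*) = span{v} = span{(2, 0, 1, -2)}. Therefore (I - K) x = y is solvable iff <y, v> = 0, i.e. iff 2y_1 + y_3 - 2y_4 = 0. When this holds, K y = u (v·y) = 0, so (I - K) y = y and x = y is a particular solution; the full solution set is the line x = y + c·u = y + c·(1, 2, 1, 1), c ∈ C.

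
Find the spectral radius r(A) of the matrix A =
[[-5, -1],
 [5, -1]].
r(A) = sqrt(10) ≈ 3.1623

The eigenvalues of A are the roots of its characteristic polynomial. With M = A (coefficients from the trace and determinant):
  p(λ) = det(λ I - M) = λ^2 + 6λ + 10.
For λ^2 + 6λ + 10 the discriminant is -4. It is negative, so the roots are the complex-conjugate pair λ = -3 ± (sqrt(4)/2) i ≈ -3 ± 1i. For a conjugate pair the product of the roots equals the constant term, so |λ|^2 = 10 and |λ| = sqrt(10) ≈ 3.1623.
Thus the eigenvalues (to 4 decimals) are -3 ± 1i (modulus 3.1623). The spectral radius is the largest modulus: r(A) = sqrt(10) ≈ 3.1623. (Cross-check: r(A) ≤ ||A||_2 ≈ 7.0711; equality holds whenever A is normal, though it can also hold for some non-normal A.)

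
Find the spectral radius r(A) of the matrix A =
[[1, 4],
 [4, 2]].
r(A) = (3 + sqrt(65))/2 ≈ 5.5311

The eigenvalues of A are the roots of its characteristic polynomial. With M = A (coefficients from the trace and determinant):
  p(λ) = det(λ I - M) = λ^2 - 3λ - 14.
For λ^2 - 3λ - 14 the discriminant is 65. It is nonnegative but not a perfect square, so the roots are real and irrational: λ = (3 ± sqrt(65))/2 ≈ 5.5311, -2.5311.
Thus the eigenvalues (to 4 decimals) are 5.5311 (modulus 5.5311); -2.5311 (modulus 2.5311). The spectral radius is the largest modulus: r(A) = (3 + sqrt(65))/2 ≈ 5.5311. (Cross-check: r(A) ≤ ||A||_2 ≈ 5.5311; equality holds whenever A is normal, though it can also hold for some non-normal A.)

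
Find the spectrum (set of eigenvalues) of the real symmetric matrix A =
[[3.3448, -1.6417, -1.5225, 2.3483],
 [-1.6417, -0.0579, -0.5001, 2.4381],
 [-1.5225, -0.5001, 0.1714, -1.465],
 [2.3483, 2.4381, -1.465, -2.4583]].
sigma(A) ≈ {-5, -1, 2, 5}

A is real symmetric, so its spectrum consists of real eigenvalues. Expanding the characteristic polynomial of the displayed matrix gives
  det(λ I - A) = p(λ) = λ^4 + (-1)λ^3 + (-27)λ^2 + (25)λ + (50.0011).
Solving p(λ) = 0 yields eigenvalues ≈ -5, -1, 2, 5. (A is shown rounded to 4 decimals, so these recover the underlying integer eigenvalues to within that precision.)
Verification: the trace of A = 1 equals the sum of eigenvalues 1, and det(A) ≈ 50.0011 matches the eigenvalue product 50.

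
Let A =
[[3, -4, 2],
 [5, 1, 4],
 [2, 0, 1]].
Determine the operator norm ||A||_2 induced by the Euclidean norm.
||A||_2 ≈ 7.7617 (= sqrt(largest eigenvalue of A^T A))

||A||_2 = sigma_max(A) = sqrt(lambda_max(A^T A)). Form the symmetric matrix M = A^T A =
[[38, -7, 28],
 [-7, 17, -4],
 [28, -4, 21]].
Its characteristic polynomial (trace, sum of principal 2x2 minors, determinant of M give the coefficients) is
  p(λ) = det(λ I - M) = λ^3 - 76λ^2 + 952λ - 169.
No integer candidate from the rational root theorem (±divisors of 169) is a root, so the roots are irrational. The cubic discriminant is Δ = 1706182133 > 0, so there are three distinct real roots. p(0) = -169 and p(1) = 708 have opposite signs, so a root lies in (0, 1); Newton's method refines it to λ ≈ 0.1801. p(15) = 386 and p(16) = -297 have opposite signs, so a root lies in (15, 16); Newton's method refines it to λ ≈ 15.5757. p(60) = -649 and p(61) = 2088 have opposite signs, so a root lies in (60, 61); Newton's method refines it to λ ≈ 60.2442. Check (Vieta): the three roots sum to 76, matching tr M = 76.
So the eigenvalues of A^T A are ≈ 0.1801, 15.5757, 60.2442 (all ≥ 0, as they must be for A^T A). The largest is λ_max ≈ 60.2442, hence ||A||_2 = sqrt(λ_max) ≈ 7.7617.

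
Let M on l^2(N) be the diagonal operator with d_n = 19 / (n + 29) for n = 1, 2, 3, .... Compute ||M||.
||M|| = 19/30 (attained at n = 1)

For M diagonal, ||M|| = sup_n |d_n| = sup_n 19/(n + 29). This is positive and strictly decreasing in n, so the supremum is attained at n = 1: d_1 = 19/(1 + 29) = 19/30. Hence ||M|| = 19/30.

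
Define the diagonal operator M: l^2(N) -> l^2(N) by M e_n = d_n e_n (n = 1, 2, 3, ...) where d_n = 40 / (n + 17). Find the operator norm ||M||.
||M|| = 20/9 (attained at n = 1)

For M diagonal, ||M|| = sup_n |d_n| = sup_n 40/(n + 17). This is positive and strictly decreasing in n, so the supremum is attained at n = 1: d_1 = 40/(1 + 17) = 20/9. Hence ||M|| = 20/9.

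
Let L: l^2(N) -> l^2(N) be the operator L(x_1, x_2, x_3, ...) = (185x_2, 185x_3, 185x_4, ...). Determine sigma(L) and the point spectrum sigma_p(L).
sigma(L) = closed disk {z in C : |z| ≤ 185}; sigma_p(L) = open disk {z in C : |z| < 185}

Note L = 185·V where V is the unit left shift (V x)_k = x_{k+1}; so sigma(L) = 185·sigma(V) and ||L|| = 185||V||. ||L x||^2 = 34225sum_{k≥2} |x_k|^2 ≤ 34225||x||^2, with equality on {x : x_1 = 0}, so ||L|| = 185. For any lambda with |lambda| < 185, set r = lambda/185 (|r| < 1); the vector x = (1, r, r^2, ...) is in l^2 and satisfies L x = 185(r, r^2, ...) = lambda x, so lambda is an eigenvalue. On the boundary |lambda| = 185 the geometric series diverges, so no l^2 eigenvector exists, but these lambda lie in the approximate point spectrum. Hence sigma(L) is the closed disk of radius 185 and sigma_p(L) is the open disk.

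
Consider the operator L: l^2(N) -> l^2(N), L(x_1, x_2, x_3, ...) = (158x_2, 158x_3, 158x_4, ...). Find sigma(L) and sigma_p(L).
sigma(L) = closed disk {z in C : |z| ≤ 158}; sigma_p(L) = open disk {z in C : |z| < 158}

Note L = 158·V where V is the unit left shift (V x)_k = x_{k+1}; so sigma(L) = 158·sigma(V) and ||L|| = 158||V||. ||L x||^2 = 24964sum_{k≥2} |x_k|^2 ≤ 24964||x||^2, with equality on {x : x_1 = 0}, so ||L|| = 158. For any lambda with |lambda| < 158, set r = lambda/158 (|r| < 1); the vector x = (1, r, r^2, ...) is in l^2 and satisfies L x = 158(r, r^2, ...) = lambda x, so lambda is an eigenvalue. On the boundary |lambda| = 158 the geometric series diverges, so no l^2 eigenvector exists, but these lambda lie in the approximate point spectrum. Hence sigma(L) is the closed disk of radius 158 and sigma_p(L) is the open disk.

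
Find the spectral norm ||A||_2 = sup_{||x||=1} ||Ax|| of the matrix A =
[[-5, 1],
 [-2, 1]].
||A||_2 = sqrt((31 + sqrt(925))/2) ≈ 5.5414 (= sqrt(largest eigenvalue of A^T A))

||A||_2 = sigma_max(A) = sqrt(lambda_max(A^T A)). Form the symmetric matrix M = A^T A =
[[29, -7],
 [-7, 2]].
Its characteristic polynomial (trace, determinant of M give the coefficients) is
  p(λ) = det(λ I - M) = λ^2 - 31λ + 9.
For λ^2 - 31λ + 9 the discriminant is 925. It is nonnegative but not a perfect square, so the roots are real and irrational: λ = (31 ± sqrt(925))/2 ≈ 30.7069, 0.2931.
So the eigenvalues of A^T A are ≈ 0.2931, 30.7069 (all ≥ 0, as they must be for A^T A). The largest is λ_max = (31 + sqrt(925))/2 ≈ 30.7069, hence ||A||_2 = sqrt(λ_max) = sqrt((31 + sqrt(925))/2) ≈ 5.5414.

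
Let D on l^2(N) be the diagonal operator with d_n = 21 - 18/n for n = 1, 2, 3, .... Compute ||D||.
||D|| = 21

For a diagonal operator on l^2 with entries d_n, ||D|| = sup_n |d_n|. Here d_1 = 3, d_2 = 12, ..., and d_n = 21 - 18/n increases monotonically toward 21. All terms lie in [3, 21), so |d_n| = d_n and the supremum is the limit 21, which is not attained by any individual d_n. Hence ||D|| = 21.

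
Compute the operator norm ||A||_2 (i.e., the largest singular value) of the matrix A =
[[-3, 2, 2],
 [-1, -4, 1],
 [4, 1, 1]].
||A||_2 ≈ 5.1968 (= sqrt(largest eigenvalue of A^T A))

||A||_2 = sigma_max(A) = sqrt(lambda_max(A^T A)). Form the symmetric matrix M = A^T A =
[[26, 2, -3],
 [2, 21, 1],
 [-3, 1, 6]].
Its characteristic polynomial (trace, sum of principal 2x2 minors, determinant of M give the coefficients) is
  p(λ) = det(λ I - M) = λ^3 - 53λ^2 + 814λ - 3025.
No integer candidate from the rational root theorem (±divisors of 3025) is a root, so the roots are irrational. The cubic discriminant is Δ = 4422913 > 0, so there are three distinct real roots. p(5) = -155 and p(6) = 167 have opposite signs, so a root lies in (5, 6); Newton's method refines it to λ ≈ 5.4532. p(20) = 55 and p(21) = -43 have opposite signs, so a root lies in (20, 21); Newton's method refines it to λ ≈ 20.5396. p(27) = -1 and p(28) = 167 have opposite signs, so a root lies in (27, 28); Newton's method refines it to λ ≈ 27.0072. Check (Vieta): the three roots sum to 53, matching tr M = 53.
So the eigenvalues of A^T A are ≈ 5.4532, 20.5396, 27.0072 (all ≥ 0, as they must be for A^T A). The largest is λ_max ≈ 27.0072, hence ||A||_2 = sqrt(λ_max) ≈ 5.1968.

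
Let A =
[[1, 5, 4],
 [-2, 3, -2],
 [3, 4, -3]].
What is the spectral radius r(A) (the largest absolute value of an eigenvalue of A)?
r(A) ≈ 5.1175

The eigenvalues of A are the roots of its characteristic polynomial. With M = A (coefficients from the trace, the sum of principal 2x2 minors, and det A):
  p(λ) = det(λ I - M) = λ^3 - λ^2 - 3λ + 129.
No integer candidate from the rational root theorem (±divisors of 129) is a root, so the roots are irrational. The cubic discriminant is Δ = -441708 < 0, so there is one real root and a complex-conjugate pair. p(-5) = -6 and p(-4) = 61 have opposite signs, so a root lies in (-5, -4); Newton's method refines it to λ ≈ -4.9258. Dividing out (λ - (-4.9258)) leaves approximately λ^2 - 5.9258λ + 26.1889. For λ^2 - 5.9258λ + 26.1889 the discriminant is -69.6408. It is negative, so the remaining roots are the complex-conjugate pair λ ≈ 2.9629 ± 4.1726i. Their product equals the constant term, so |λ|^2 ≈ 26.1889 and |λ| ≈ 5.1175.
Thus the eigenvalues (to 4 decimals) are -4.9258 (modulus 4.9258); 2.9629 ± 4.1726i (modulus 5.1175). The spectral radius is the largest modulus: r(A) ≈ 5.1175. (Cross-check: r(A) ≤ ||A||_2 ≈ 7.2944; equality holds whenever A is normal, though it can also hold for some non-normal A.)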